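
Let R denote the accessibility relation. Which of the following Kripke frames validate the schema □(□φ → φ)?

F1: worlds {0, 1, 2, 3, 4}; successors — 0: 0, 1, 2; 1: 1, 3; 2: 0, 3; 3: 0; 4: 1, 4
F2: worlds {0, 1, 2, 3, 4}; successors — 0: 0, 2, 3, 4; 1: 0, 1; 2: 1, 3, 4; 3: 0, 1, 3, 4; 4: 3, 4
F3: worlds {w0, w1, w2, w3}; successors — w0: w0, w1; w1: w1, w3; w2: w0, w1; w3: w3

F3

This is the axiom for shift-reflexivity; its first-order frame correspondent is ∀x ∀y (Rxy → Ryy).
F1: fails — R02 but not R22.
F2: fails — R02 but not R22.
F3: holds.
Valid on: F3.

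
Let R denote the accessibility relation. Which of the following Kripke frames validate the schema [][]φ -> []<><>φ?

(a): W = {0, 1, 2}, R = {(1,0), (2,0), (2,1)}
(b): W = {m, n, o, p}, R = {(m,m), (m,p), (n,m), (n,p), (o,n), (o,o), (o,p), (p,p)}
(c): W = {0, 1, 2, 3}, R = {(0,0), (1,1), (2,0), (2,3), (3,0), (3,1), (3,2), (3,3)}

Frame correspondent (Sahlqvist): forall x forall z (xRz -> exists w (x R^2 w & z R^2 w)) — i.e. a generalized confluence (Geach) condition.
(a): fails — 1R0 but no w with 1R²w and 0R²w.
(b): condition met.
(c): condition met.

(b), (c)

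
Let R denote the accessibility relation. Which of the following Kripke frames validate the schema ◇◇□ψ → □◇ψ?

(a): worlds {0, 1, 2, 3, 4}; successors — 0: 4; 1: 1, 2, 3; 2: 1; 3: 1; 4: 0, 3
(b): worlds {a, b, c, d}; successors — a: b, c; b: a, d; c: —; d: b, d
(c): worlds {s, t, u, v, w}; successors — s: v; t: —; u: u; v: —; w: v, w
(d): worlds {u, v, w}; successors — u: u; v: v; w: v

(d)

Frame correspondent (Sahlqvist): ∀x ∀y ∀z ((xR²y ∧ xRz) → ∃w (yRw ∧ zRw)) — i.e. a generalized confluence (Geach) condition.
(a): fails — 0R²0, 0R4 but no w with 0Rw and 4Rw.
(b): fails — aR²a, aRb but no w with aRw and bRw.
(c): fails — wR²v, wRv but no w* with vRw* and vRw*.
(d): satisfies the condition.
Valid on: (d).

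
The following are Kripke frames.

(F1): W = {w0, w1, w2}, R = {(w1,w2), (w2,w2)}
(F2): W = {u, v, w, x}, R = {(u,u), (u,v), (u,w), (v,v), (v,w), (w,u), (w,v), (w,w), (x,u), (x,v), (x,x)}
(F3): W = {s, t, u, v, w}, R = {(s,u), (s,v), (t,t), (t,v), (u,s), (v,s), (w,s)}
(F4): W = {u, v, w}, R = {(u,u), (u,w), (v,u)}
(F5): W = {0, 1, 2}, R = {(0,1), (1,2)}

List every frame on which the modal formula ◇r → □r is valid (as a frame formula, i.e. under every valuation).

This is the axiom for partial functionality; its first-order frame correspondent is ∀x ∀y ∀z (Rxy ∧ Rxz → y = z).
(F1): condition met.
(F2): fails — u sees both u and v.
(F3): fails — s sees both u and v.
(F4): fails — u sees both u and w.
(F5): condition met.

(F1), (F5)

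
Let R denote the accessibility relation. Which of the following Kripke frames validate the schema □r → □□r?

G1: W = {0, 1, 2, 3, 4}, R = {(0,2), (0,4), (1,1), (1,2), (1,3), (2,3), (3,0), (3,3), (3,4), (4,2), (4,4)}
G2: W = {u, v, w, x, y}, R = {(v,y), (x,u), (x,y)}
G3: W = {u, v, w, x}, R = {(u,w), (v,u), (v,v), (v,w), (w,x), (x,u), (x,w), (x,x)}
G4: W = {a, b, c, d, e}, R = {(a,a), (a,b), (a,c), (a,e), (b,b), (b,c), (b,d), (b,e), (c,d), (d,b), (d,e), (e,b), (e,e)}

The schema corresponds to transitivity: ∀x ∀y ∀z (Rxy ∧ Ryz → Rxz).
G1: fails — R34 and R42 but not R32.
G2: ✓.
G3: fails — Ruw and Rwx but not Rux.
G4: fails — Rcd and Rde but not Rce.
Valid on: G2.

G2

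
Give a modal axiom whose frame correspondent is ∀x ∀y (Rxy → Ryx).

This is symmetry; the standard corresponding axiom is B: ψ → □◇ψ.
Suppose ψ→□◇ψ is valid. Take Rxy and set V(ψ)={x}. Then ψ at x, so □◇ψ at x, so ◇ψ at y, so some z with Ryz has ψ; z=x, i.e. Ryx.

ψ → □◇ψ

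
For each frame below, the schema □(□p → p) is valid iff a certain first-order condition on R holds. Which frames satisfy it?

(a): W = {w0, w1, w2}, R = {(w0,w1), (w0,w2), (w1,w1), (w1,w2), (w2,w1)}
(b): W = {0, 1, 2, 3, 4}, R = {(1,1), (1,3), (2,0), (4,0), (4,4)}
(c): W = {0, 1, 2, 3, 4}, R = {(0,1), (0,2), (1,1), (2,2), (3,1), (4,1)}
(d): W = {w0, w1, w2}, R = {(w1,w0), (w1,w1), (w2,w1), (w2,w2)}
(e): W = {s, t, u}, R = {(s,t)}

Frame correspondent (Sahlqvist): ∀x ∀y (Rxy → Ryy) — i.e. shift-reflexivity.
(a): fails — Rw1w2 but not Rw2w2.
(b): fails — R40 but not R00.
(c): condition met.
(d): fails — Rw1w0 but not Rw0w0.
(e): fails — Rst but not Rtt.

(c)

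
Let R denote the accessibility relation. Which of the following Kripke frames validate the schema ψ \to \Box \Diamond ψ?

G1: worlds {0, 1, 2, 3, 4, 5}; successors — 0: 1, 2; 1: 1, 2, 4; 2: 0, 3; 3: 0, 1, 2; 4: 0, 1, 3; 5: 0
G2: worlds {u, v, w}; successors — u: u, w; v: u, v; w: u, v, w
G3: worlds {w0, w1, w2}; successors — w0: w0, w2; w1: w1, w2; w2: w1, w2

none

Frame correspondent (Sahlqvist): \forall x \forall y (Rxy \to Ryx) — i.e. symmetry.
G1: fails — R12 but not R21.
G2: fails — Rvu but not Ruv.
G3: fails — Rw0w2 but not Rw2w0.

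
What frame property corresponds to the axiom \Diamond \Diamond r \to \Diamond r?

transitivity: \forall x \forall y \forall z (Rxy \wedge Ryz \to Rxz)

Replacing r by ¬r and contraposing gives the equivalent schema □r → □□r.
Suppose □r→□□r is valid. Take Rxy, Ryz and set V(r)={w : Rxw}. Then □r at x, so □□r at x, so □r at y, so r at z, i.e. Rxz.
Conversely, any frame satisfying \forall x \forall y \forall z (Rxy \wedge Ryz \to Rxz) validates the schema.
Frame condition: \forall x \forall y \forall z (Rxy \wedge Ryz \to Rxz).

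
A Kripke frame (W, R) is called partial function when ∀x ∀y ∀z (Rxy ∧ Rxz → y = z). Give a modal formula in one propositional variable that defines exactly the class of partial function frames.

This is partial functionality; the standard corresponding axiom is CD: ◇ψ → □ψ.

◇ψ → □ψ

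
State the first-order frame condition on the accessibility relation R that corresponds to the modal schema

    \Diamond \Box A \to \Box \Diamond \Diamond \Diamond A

This is a Sahlqvist (Geach-type) schema ◇^1□^1A → □^1◇^3A.
First-order correspondent: \forall x \forall y \forall z ((xRy \wedge xRz) \to \exists w (yRw \wedge z R^3 w)).

\forall x \forall y \forall z ((xRy \wedge xRz) \to \exists w (yRw \wedge z R^3 w))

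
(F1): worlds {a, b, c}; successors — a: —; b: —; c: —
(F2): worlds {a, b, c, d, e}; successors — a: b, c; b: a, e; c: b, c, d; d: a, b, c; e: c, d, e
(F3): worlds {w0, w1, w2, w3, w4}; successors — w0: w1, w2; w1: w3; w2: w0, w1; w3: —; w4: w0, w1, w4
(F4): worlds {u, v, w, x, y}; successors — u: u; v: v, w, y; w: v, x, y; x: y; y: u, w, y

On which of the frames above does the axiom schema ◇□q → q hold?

Frame correspondent (Sahlqvist): ∀x ∀y (Rxy → Ryx) — i.e. symmetry.
(F1): condition met.
(F2): fails — Rec but not Rce.
(F3): fails — Rw1w3 but not Rw3w1.
(F4): fails — Rwx but not Rxw.
Valid on: (F1).

(F1)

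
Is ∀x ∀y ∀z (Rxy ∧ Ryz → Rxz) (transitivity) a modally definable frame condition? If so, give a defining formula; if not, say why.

The condition is transitivity. A defining modal formula is □q → □□q.
Suppose □q→□□q is valid. Take Rxy, Ryz and set V(q)={w : Rxw}. Then □q at x, so □□q at x, so □q at y, so q at z, i.e. Rxz.

Yes — defined by □q → □□q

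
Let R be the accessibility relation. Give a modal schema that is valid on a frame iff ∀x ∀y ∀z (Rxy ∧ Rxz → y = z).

The condition is partial functionality. The CD schema ◇p → □p defines it.
Suppose ◇p→□p is valid. Take Rxy, Rxz and set V(p)={y}. Then ◇p at x, so □p at x, so p at z, i.e. z=y.

◇p → □p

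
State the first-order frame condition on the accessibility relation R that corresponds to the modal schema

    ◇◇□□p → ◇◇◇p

This is a Sahlqvist (Geach-type) schema ◇^2□^2p → □^0◇^3p.
Minimal-valuation argument: fix x; take any y with xR^2y and any z with xR^0z. Set V(p) to the set of worlds R-reachable from y in exactly 2 steps. Then □^2p holds at y, so the antecedent holds at x; validity forces ◇^3p at z, giving a w with zR^3w and yR^2w.
First-order correspondent: ∀x ∀y (xR²y → ∃w (yR²w ∧ xR³w)).

∀x ∀y (xR²y → ∃w (yR²w ∧ xR³w))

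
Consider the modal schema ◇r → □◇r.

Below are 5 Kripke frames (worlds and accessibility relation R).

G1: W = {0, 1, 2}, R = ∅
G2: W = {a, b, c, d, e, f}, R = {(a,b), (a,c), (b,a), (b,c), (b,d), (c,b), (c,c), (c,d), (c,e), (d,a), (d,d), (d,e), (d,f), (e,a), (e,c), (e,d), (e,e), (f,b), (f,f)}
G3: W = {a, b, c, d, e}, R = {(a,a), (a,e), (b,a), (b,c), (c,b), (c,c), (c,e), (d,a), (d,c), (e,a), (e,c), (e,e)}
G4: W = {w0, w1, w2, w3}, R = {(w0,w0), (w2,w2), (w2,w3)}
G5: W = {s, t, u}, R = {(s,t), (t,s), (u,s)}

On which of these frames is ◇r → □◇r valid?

Frame correspondent (Sahlqvist): ∀x ∀y ∀z (Rxy ∧ Rxz → Ryz) — i.e. the Euclidean property.
G1: holds.
G2: fails — Rab and Rab but not Rbb.
G3: fails — Rbc and Rba but not Rca.
G4: fails — Rw2w3 and Rw2w2 but not Rw3w2.
G5: fails — Rst and Rst but not Rtt.

G1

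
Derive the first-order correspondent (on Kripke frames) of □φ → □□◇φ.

∀x ∀z (xR²z → ∃w (xRw ∧ zRw))

This is a Sahlqvist (Geach-type) schema ◇^0□^1φ → □^2◇^1φ.
Minimal-valuation argument: fix x; take any y with xR^0y and any z with xR^2z. Set V(φ) to the set of worlds R-reachable from y in exactly 1 step. Then □^1φ holds at y, so the antecedent holds at x; validity forces ◇^1φ at z, giving a w with zR^1w and yR^1w.
First-order correspondent: ∀x ∀z (xR²z → ∃w (xRw ∧ zRw)).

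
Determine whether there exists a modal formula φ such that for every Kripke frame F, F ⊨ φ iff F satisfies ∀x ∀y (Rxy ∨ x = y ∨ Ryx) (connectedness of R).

If a class were modally definable it would be closed under disjoint unions (Goldblatt–Thomason).
Take 4 disjoint single-world reflexive frames: each is trivially connected, but their disjoint union has 4 worlds with no edge between distinct components, so it is not connected.
Hence connectedness of R is not modally definable.

Not modally definable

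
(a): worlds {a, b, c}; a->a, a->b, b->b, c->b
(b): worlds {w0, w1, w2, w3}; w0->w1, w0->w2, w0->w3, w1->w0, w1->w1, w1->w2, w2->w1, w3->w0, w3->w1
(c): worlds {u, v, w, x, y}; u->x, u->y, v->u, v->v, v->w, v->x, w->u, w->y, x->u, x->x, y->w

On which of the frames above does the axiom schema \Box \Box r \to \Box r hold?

The schema corresponds to density: \forall x \forall y (Rxy \to \exists z (Rxz \wedge Rzy)).
(a): holds.
(b): fails — Rw0w3 but no z with Rw0z and Rzw3.
(c): fails — Rwu but no z with Rwz and Rzu.

(a)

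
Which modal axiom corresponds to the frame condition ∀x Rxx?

A defining formula is □ψ → ψ (the T axiom).

□ψ → ψ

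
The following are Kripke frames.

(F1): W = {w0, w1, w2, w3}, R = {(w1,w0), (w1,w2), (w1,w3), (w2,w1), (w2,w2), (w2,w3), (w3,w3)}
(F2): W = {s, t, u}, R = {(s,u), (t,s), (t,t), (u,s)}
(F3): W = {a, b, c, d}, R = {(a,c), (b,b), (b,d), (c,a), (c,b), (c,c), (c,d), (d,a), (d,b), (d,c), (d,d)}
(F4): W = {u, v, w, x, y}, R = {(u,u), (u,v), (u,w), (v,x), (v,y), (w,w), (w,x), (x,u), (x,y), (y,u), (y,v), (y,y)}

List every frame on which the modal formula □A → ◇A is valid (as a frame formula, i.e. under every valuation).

Frame correspondent (Sahlqvist): ∀x ∃y Rxy — i.e. seriality.
(F1): fails — world w0 has no successor.
(F2): condition met.
(F3): condition met.
(F4): condition met.
Valid on: (F2), (F3), (F4).

(F2), (F3), (F4)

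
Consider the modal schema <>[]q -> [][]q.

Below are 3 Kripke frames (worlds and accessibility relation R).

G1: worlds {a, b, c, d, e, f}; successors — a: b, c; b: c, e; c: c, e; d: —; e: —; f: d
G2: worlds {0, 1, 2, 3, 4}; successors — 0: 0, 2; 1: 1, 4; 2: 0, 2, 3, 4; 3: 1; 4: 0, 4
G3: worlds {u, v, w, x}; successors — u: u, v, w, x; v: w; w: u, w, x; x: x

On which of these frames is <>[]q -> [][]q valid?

none

The schema corresponds to a generalized confluence (Geach) condition: forall x forall y forall z ((xRy & x R^2 z) -> exists w (yRw & z = w)).
G1: fails — bRe, bR²c but no w with eRw and c=w.
G2: fails — 0R0, 0R²3 but no w with 0Rw and 3=w.
G3: fails — uRv, uR²u but no t with vRt and u=t.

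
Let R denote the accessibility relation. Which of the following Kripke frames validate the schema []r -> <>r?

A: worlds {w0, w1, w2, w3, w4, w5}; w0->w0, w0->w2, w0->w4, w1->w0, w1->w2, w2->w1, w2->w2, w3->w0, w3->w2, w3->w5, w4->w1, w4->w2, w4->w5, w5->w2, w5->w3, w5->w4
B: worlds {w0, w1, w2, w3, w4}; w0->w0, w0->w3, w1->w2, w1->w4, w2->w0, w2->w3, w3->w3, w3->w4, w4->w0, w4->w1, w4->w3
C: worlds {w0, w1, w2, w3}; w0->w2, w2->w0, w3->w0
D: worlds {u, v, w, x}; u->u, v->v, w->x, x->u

A, B, D

Frame correspondent (Sahlqvist): forall x exists y Rxy — i.e. seriality.
A: condition met.
B: condition met.
C: fails — world w1 has no successor.
D: condition met.
Valid on: A, B, D.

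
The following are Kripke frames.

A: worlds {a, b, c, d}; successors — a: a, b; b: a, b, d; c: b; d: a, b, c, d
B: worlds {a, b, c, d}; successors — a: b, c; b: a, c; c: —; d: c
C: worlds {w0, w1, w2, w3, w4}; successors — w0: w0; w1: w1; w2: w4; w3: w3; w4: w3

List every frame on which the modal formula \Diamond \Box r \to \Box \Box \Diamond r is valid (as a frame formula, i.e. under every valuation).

Frame correspondent (Sahlqvist): \forall x \forall y \forall z ((xRy \wedge x R^2 z) \to \exists w (yRw \wedge zRw)) — i.e. a generalized confluence (Geach) condition.
A: satisfies the condition.
B: fails — aRb, aR²c but no w with bRw and cRw.
C: satisfies the condition.

A, C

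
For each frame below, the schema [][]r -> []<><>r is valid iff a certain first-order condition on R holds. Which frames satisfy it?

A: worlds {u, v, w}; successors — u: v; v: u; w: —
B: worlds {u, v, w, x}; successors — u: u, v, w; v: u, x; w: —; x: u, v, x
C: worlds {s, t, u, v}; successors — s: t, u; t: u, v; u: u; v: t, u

C

The schema corresponds to a generalized confluence (Geach) condition: forall x forall z (xRz -> exists w (x R^2 w & z R^2 w)).
A: fails — uRv but no t with uR²t and vR²t.
B: fails — uRw but no t with uR²t and wR²t.
C: satisfies the condition.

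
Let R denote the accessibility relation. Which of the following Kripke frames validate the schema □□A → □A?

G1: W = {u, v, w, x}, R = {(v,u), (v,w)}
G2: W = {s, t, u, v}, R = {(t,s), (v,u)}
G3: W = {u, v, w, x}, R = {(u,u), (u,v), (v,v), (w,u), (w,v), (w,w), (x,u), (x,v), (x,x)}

This is the axiom for density; its first-order frame correspondent is ∀x ∀y (Rxy → ∃z (Rxz ∧ Rzy)).
G1: fails — Rvu but no z with Rvz and Rzu.
G2: fails — Rvu but no z with Rvz and Rzu.
G3: holds.

G3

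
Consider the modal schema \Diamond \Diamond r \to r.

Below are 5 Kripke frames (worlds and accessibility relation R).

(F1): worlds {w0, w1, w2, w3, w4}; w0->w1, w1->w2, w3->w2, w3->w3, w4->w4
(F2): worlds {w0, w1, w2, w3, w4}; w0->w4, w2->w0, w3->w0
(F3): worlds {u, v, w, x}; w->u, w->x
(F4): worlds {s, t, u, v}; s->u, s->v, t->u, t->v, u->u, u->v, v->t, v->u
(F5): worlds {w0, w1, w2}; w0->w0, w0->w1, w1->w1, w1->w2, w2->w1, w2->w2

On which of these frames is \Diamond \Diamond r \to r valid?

Frame correspondent (Sahlqvist): \forall x \forall y (x R^2 y \to \exists w (y = w \wedge x = w)) — i.e. a generalized confluence (Geach) condition.
(F1): fails — w0R²w2 but w2 ≠ w0.
(F2): fails — w2R²w4 but w4 ≠ w2.
(F3): satisfies the condition.
(F4): fails — sR²t but t ≠ s.
(F5): fails — w0R²w1 but w1 ≠ w0.
Valid on: (F3).

(F3)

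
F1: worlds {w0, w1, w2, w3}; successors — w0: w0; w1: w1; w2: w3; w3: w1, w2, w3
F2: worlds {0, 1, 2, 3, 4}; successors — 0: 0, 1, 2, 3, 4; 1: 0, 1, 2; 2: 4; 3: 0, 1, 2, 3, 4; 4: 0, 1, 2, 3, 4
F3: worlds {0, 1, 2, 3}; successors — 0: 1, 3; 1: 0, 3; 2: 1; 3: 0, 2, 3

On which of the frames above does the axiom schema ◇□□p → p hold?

F2

Frame correspondent (Sahlqvist): ∀x ∀y (xRy → ∃w (yR²w ∧ x = w)) — i.e. a generalized confluence (Geach) condition.
F1: fails — w3Rw1 but no w with w1R²w and w3=w.
F2: satisfies the condition.
F3: fails — 1R0 but no w with 0R²w and 1=w.
Valid on: F2.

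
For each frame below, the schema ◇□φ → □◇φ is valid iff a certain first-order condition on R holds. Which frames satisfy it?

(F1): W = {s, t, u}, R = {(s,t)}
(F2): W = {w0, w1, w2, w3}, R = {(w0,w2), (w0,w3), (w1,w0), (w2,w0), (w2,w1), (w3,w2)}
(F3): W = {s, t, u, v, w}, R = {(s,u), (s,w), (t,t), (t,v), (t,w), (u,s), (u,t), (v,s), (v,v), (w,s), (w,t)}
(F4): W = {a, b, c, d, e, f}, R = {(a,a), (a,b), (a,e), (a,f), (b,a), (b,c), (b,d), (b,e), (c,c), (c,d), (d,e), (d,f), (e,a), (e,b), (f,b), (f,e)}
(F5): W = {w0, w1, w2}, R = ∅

(F5)

This is the axiom for convergence; its first-order frame correspondent is ∀x ∀y ∀z (Rxy ∧ Rxz → ∃w (Ryw ∧ Rzw)).
(F1): fails — Rst and Rst but t and t have no common successor.
(F2): fails — Rw0w2 and Rw0w3 but w2 and w3 have no common successor.
(F3): fails — Rvv and Rvs but v and s have no common successor.
(F4): fails — Rbc and Rba but c and a have no common successor.
(F5): satisfies the condition.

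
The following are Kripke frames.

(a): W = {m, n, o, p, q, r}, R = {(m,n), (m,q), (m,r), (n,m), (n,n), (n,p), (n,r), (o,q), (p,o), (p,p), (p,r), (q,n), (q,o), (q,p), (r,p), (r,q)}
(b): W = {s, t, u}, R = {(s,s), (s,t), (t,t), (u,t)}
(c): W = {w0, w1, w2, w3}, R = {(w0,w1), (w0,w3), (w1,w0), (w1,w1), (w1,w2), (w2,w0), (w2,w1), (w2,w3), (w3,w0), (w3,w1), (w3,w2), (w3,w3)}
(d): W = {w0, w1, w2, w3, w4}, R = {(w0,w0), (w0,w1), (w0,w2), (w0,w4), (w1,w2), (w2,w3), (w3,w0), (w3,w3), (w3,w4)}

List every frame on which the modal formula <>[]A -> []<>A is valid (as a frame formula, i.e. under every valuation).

Frame correspondent (Sahlqvist): forall x forall y forall z (Rxy & Rxz -> exists w (Ryw & Rzw)) — i.e. convergence.
(a): fails — Rpo and Rpp but o and p have no common successor.
(b): satisfies the condition.
(c): satisfies the condition.
(d): fails — Rw0w4 and Rw0w4 but w4 and w4 have no common successor.

(b), (c)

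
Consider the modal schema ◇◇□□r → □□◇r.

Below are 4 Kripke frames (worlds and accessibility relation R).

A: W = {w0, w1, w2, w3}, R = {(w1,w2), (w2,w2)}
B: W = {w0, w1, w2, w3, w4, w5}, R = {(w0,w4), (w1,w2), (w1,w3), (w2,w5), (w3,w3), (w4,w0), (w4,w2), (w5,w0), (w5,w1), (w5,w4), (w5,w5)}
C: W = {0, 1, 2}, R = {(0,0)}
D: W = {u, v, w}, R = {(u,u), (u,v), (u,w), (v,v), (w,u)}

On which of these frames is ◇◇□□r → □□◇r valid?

A, C

The schema corresponds to a generalized confluence (Geach) condition: ∀x ∀y ∀z ((xR²y ∧ xR²z) → ∃w (yR²w ∧ zRw)).
A: condition met.
B: fails — w0R²w0, w0R²w0 but no w with w0R²w and w0Rw.
C: condition met.
D: fails — uR²v, uR²w but no t with vR²t and wRt.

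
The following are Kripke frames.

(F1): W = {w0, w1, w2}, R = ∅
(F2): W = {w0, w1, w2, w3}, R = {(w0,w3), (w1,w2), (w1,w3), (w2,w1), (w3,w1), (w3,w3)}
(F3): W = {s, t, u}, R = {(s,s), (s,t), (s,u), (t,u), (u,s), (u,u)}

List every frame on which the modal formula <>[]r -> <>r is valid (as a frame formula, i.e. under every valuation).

(F1), (F3)

This is the axiom for a generalized confluence (Geach) condition; its first-order frame correspondent is forall x forall y (xRy -> exists w (yRw & xRw)).
(F1): ✓.
(F2): fails — w1Rw2 but no w with w2Rw and w1Rw.
(F3): ✓.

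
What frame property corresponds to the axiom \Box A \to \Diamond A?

Seriality

Suppose □A→◇A is valid. At any x set V(A)=W. Then □A at x, so ◇A at x, so x has a successor.
Conversely, any frame satisfying \forall x \exists y Rxy validates the schema.
Frame condition: \forall x \exists y Rxy.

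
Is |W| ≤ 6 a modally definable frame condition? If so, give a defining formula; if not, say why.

Modal frame validity is preserved under disjoint unions.
Any modal formula valid on each of 7 disjoint one-world frames is valid on their disjoint union (validity is preserved under disjoint unions). Each one-world frame has |W|=1≤6, but the union has |W|=7.
Hence having at most 6 worlds is not modally definable.

Not modally definable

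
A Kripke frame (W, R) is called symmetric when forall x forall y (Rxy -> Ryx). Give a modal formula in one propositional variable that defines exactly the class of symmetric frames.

A defining formula is ψ → □◇ψ (the B axiom).

ψ → □◇ψ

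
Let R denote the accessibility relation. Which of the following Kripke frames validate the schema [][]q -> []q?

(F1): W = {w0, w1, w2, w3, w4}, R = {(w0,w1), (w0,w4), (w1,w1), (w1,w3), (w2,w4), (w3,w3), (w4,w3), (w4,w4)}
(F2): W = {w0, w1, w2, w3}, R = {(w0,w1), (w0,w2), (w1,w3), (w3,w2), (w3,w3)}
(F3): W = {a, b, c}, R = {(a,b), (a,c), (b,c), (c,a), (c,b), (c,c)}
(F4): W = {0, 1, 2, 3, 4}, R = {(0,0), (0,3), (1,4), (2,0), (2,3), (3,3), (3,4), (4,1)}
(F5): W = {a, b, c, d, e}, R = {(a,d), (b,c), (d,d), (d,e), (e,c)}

(F1), (F3)

This is the axiom for density; its first-order frame correspondent is forall x forall y (Rxy -> exists z (Rxz & Rzy)).
(F1): ✓.
(F2): fails — Rw0w1 but no z with Rw0z and Rzw1.
(F3): ✓.
(F4): fails — R14 but no z with R1z and Rz4.
(F5): fails — Rbc but no z with Rbz and Rzc.
Valid on: (F1), (F3).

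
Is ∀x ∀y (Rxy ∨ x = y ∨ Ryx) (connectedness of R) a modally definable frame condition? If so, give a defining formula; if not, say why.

Any modally definable frame class is closed under disjoint unions.
Take 3 disjoint single-world reflexive frames: each is trivially connected, but their disjoint union has 3 worlds with no edge between distinct components, so it is not connected.
So no modal formula (or set of formulas) defines exactly the connected frames.

No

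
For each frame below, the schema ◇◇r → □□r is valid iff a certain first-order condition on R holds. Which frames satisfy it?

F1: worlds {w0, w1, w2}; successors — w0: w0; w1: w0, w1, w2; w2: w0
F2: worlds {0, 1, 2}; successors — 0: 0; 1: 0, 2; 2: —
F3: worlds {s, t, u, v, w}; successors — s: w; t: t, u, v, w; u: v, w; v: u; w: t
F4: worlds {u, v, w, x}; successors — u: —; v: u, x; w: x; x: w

F2, F4

The schema corresponds to a generalized confluence (Geach) condition: ∀x ∀y ∀z ((xR²y ∧ xR²z) → ∃w (y = w ∧ z = w)).
F1: fails — w1R²w0, w1R²w1 but w0 ≠ w1.
F2: condition met.
F3: fails — tR²t, tR²u but t ≠ u.
F4: condition met.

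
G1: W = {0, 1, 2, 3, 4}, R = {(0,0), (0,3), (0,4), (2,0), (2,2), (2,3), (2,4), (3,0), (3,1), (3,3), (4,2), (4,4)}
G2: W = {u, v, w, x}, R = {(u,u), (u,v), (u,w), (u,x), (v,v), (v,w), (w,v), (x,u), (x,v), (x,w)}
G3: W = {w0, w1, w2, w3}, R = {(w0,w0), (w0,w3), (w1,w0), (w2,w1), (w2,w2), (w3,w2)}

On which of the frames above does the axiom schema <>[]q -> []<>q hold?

The schema corresponds to convergence: forall x forall y forall z (Rxy & Rxz -> exists w (Ryw & Rzw)).
G1: fails — R04 and R03 but 4 and 3 have no common successor.
G2: condition met.
G3: fails — Rw0w0 and Rw0w3 but w0 and w3 have no common successor.

G2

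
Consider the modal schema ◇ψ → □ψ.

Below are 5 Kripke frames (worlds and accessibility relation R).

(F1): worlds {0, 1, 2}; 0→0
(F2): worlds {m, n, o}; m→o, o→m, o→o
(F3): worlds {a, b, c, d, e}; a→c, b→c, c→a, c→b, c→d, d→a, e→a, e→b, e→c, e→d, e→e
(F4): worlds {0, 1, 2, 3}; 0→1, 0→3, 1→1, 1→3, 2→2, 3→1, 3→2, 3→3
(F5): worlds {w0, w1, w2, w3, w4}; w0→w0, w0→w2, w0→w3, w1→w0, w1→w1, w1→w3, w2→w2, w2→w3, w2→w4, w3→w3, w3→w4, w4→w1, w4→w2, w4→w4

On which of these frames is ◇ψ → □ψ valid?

Frame correspondent (Sahlqvist): ∀x ∀y ∀z (Rxy ∧ Rxz → y = z) — i.e. partial functionality.
(F1): condition met.
(F2): fails — o sees both m and o.
(F3): fails — c sees both a and b.
(F4): fails — 0 sees both 1 and 3.
(F5): fails — w0 sees both w0 and w2.
Valid on: (F1).

(F1)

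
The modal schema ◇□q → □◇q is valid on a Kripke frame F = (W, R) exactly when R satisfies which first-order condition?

This schema is the .2 axiom.
Its frame correspondent is convergence — ∀x ∀y ∀z (Rxy ∧ Rxz → ∃w (Ryw ∧ Rzw)).

Convergence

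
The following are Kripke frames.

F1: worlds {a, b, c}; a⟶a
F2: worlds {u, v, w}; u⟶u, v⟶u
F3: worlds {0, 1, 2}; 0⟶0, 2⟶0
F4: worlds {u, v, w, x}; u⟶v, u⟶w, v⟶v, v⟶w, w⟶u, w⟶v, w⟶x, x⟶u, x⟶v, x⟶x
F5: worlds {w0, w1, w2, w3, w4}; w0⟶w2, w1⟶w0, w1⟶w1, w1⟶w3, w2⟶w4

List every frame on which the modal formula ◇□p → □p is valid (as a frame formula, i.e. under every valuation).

F1, F2, F3

This is the axiom for the Euclidean property; its first-order frame correspondent is ∀x ∀y ∀z (Rxy ∧ Rxz → Ryz).
F1: satisfies the condition.
F2: satisfies the condition.
F3: satisfies the condition.
F4: fails — Ruw and Ruw but not Rww.
F5: fails — Rw0w2 and Rw0w2 but not Rw2w2.
Valid on: F1, F2, F3.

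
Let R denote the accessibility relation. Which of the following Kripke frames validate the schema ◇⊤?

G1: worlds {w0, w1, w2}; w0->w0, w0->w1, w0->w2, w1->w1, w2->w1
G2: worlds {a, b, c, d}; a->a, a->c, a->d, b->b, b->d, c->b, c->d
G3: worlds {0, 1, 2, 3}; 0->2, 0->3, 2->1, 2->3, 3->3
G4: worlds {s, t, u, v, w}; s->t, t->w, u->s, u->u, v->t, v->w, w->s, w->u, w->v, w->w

This is the axiom for seriality; its first-order frame correspondent is ∀x ∃y Rxy.
G1: condition met.
G2: fails — world d has no successor.
G3: fails — world 1 has no successor.
G4: condition met.
Valid on: G1, G4.

G1, G4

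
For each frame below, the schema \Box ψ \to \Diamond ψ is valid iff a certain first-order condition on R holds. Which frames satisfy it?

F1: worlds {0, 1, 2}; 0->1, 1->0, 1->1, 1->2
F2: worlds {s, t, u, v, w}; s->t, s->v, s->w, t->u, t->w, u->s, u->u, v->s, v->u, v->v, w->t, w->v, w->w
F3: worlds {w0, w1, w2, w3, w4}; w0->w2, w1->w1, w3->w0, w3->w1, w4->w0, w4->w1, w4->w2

This is the axiom for seriality; its first-order frame correspondent is \forall x \exists y Rxy.
F1: fails — world 2 has no successor.
F2: ✓.
F3: fails — world w2 has no successor.
Valid on: F2.

F2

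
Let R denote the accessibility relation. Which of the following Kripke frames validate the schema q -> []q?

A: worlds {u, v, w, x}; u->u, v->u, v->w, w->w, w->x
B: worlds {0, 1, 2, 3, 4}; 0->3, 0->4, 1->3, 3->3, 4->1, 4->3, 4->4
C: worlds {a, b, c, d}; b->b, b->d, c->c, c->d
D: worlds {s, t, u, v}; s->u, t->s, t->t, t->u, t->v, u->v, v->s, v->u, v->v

none

This is the axiom for a generalized confluence (Geach) condition; its first-order frame correspondent is forall x forall z (xRz -> exists w (x = w & z = w)).
A: fails — vRu but v ≠ u.
B: fails — 0R3 but 0 ≠ 3.
C: fails — bRd but b ≠ d.
D: fails — sRu but s ≠ u.
Valid on no frame.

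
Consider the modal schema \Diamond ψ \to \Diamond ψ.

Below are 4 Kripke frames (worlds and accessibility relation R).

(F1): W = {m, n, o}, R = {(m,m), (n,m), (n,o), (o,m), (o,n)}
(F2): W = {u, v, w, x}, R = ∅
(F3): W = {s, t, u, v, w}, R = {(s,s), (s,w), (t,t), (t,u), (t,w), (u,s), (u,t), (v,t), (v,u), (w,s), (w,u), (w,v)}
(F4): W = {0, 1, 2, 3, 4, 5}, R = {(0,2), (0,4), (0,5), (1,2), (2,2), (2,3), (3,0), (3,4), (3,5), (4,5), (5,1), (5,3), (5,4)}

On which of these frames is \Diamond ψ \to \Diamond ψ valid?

The schema corresponds to a generalized confluence (Geach) condition: \forall x \forall y (xRy \to \exists w (y = w \wedge xRw)).
(F1): condition met.
(F2): condition met.
(F3): condition met.
(F4): condition met.
Valid on: (F1), (F2), (F3), (F4).

(F1), (F2), (F3), (F4)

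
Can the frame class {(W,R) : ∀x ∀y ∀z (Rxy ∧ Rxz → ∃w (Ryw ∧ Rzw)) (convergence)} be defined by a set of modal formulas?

Yes, by ◇□r → □◇r

Yes: it is convergence, defined by the .2 schema ◇□r → □◇r.
Suppose ◇□r→□◇r is valid. Take Rxy, Rxz and set V(r)={w : Ryw}. Then □r at y so ◇□r at x, so □◇r at x, so ◇r at z, giving w with Rzw and Ryw.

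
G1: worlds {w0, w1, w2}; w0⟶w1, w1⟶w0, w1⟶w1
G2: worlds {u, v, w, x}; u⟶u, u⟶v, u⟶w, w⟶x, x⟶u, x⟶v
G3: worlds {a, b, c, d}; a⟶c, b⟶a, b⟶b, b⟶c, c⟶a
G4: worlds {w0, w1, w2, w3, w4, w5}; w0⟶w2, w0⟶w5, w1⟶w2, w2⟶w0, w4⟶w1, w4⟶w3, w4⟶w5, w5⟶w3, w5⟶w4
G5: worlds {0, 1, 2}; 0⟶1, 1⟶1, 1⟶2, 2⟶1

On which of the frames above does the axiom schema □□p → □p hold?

G1, G5

The schema corresponds to density: ∀x ∀y (Rxy → ∃z (Rxz ∧ Rzy)).
G1: ✓.
G2: fails — Rwx but no z with Rwz and Rzx.
G3: fails — Rac but no z with Raz and Rzc.
G4: fails — Rw1w2 but no z with Rw1z and Rzw2.
G5: ✓.
Valid on: G1, G5.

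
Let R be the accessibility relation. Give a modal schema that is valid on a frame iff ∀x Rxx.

□r → r

The condition is reflexivity. The T schema □r → r defines it.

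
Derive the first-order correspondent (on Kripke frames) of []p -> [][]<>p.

This is a Sahlqvist (Geach-type) schema ◇^0□^1p → □^2◇^1p.
Minimal-valuation argument: fix x; take any y with xR^0y and any z with xR^2z. Set V(p) to the set of worlds R-reachable from y in exactly 1 step. Then □^1p holds at y, so the antecedent holds at x; validity forces ◇^1p at z, giving a w with zR^1w and yR^1w.
First-order correspondent: forall x forall z (x R^2 z -> exists w (xRw & zRw)).

forall x forall z (x R^2 z -> exists w (xRw & zRw))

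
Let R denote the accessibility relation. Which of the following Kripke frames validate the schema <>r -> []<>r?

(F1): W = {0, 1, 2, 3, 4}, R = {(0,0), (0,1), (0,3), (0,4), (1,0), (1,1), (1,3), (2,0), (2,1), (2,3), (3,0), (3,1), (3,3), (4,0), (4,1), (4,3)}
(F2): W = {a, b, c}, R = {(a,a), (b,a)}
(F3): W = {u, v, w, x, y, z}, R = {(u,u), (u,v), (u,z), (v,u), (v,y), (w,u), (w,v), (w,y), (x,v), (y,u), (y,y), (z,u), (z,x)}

Frame correspondent (Sahlqvist): forall x forall y forall z (Rxy & Rxz -> Ryz) — i.e. the Euclidean property.
(F1): fails — R01 and R04 but not R14.
(F2): satisfies the condition.
(F3): fails — Ruv and Ruv but not Rvv.

(F2)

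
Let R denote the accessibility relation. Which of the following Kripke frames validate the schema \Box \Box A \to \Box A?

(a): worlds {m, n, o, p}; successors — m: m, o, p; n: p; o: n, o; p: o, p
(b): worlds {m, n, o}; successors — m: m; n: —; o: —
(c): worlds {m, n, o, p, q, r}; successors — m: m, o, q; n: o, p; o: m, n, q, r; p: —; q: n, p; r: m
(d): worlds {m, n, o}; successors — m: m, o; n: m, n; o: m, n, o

(a), (b), (d)

The schema corresponds to density: \forall x \forall y (Rxy \to \exists z (Rxz \wedge Rzy)).
(a): satisfies the condition.
(b): satisfies the condition.
(c): fails — Rno but no z with Rnz and Rzo.
(d): satisfies the condition.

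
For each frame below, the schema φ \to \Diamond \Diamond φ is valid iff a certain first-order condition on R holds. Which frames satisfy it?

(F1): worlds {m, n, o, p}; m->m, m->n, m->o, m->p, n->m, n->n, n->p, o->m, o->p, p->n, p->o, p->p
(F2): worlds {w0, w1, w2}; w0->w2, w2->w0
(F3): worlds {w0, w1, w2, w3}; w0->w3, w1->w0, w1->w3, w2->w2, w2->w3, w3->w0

(F1)

Frame correspondent (Sahlqvist): \forall x \exists w (x = w \wedge x R^2 w) — i.e. a generalized confluence (Geach) condition.
(F1): ✓.
(F2): fails — at w1 but no w with w1=w and w1R²w.
(F3): fails — at w1 but no w with w1=w and w1R²w.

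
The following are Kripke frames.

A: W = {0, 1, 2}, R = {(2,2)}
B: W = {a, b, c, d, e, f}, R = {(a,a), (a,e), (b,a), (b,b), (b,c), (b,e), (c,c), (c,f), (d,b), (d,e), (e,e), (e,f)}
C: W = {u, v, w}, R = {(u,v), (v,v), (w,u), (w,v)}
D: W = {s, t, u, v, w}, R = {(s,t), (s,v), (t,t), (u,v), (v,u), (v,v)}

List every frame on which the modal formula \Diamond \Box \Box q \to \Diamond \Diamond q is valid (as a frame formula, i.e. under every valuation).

A, C, D

This is the axiom for a generalized confluence (Geach) condition; its first-order frame correspondent is \forall x \forall y (xRy \to \exists w (y R^2 w \wedge x R^2 w)).
A: holds.
B: fails — cRf but no w with fR²w and cR²w.
C: holds.
D: holds.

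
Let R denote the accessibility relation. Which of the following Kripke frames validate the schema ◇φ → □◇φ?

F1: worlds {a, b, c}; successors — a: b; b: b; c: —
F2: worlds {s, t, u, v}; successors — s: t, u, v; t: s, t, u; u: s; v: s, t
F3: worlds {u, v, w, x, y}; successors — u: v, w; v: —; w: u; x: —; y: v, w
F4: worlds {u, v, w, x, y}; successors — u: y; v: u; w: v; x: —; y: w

F1

This is the axiom for the Euclidean property; its first-order frame correspondent is ∀x ∀y ∀z (Rxy ∧ Rxz → Ryz).
F1: condition met.
F2: fails — Rsv and Rsv but not Rvv.
F3: fails — Ruv and Ruv but not Rvv.
F4: fails — Ruy and Ruy but not Ryy.
Valid on: F1.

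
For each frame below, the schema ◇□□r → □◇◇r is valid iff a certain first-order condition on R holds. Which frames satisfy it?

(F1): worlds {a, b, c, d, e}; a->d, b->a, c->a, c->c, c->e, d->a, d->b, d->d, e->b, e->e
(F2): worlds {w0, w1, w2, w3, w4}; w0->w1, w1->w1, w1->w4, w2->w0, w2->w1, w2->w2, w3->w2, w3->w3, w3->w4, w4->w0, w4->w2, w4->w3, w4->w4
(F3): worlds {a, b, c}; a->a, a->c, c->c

(F2), (F3)

This is the axiom for a generalized confluence (Geach) condition; its first-order frame correspondent is ∀x ∀y ∀z ((xRy ∧ xRz) → ∃w (yR²w ∧ zR²w)).
(F1): fails — eRb, eRe but no w with bR²w and eR²w.
(F2): condition met.
(F3): condition met.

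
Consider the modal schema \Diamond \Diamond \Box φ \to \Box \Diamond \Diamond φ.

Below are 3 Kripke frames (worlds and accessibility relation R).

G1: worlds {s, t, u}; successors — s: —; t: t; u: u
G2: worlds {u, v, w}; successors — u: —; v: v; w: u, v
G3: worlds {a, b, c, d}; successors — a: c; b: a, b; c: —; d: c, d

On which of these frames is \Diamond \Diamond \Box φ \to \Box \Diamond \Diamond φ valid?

The schema corresponds to a generalized confluence (Geach) condition: \forall x \forall y \forall z ((x R^2 y \wedge xRz) \to \exists w (yRw \wedge z R^2 w)).
G1: ✓.
G2: fails — wR²v, wRu but no t with vRt and uR²t.
G3: fails — bR²a, bRa but no w with aRw and aR²w.

G1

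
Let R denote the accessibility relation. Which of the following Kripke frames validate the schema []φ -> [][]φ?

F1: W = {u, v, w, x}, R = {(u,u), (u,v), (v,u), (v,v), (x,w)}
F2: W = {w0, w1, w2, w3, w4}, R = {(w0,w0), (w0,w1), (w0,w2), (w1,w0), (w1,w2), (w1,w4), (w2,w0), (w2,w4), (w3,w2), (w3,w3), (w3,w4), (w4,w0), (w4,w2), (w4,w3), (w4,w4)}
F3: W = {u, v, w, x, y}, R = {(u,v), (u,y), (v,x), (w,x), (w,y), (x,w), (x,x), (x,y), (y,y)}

This is the axiom for transitivity; its first-order frame correspondent is forall x forall y forall z (Rxy & Ryz -> Rxz).
F1: holds.
F2: fails — Rw1w0 and Rw0w1 but not Rw1w1.
F3: fails — Ruv and Rvx but not Rux.
Valid on: F1.

F1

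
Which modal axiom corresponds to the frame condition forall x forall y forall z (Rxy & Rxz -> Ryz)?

◇r → □◇r

This is the Euclidean property; the standard corresponding axiom is 5: ◇r → □◇r.
Suppose ◇r→□◇r is valid. Take Rxy, Rxz and set V(r)={y}. Then ◇r at x, so □◇r at x, so ◇r at z, so some w with Rzw has r; w=y, i.e. Rzy. By symmetry of the argument, Ryz.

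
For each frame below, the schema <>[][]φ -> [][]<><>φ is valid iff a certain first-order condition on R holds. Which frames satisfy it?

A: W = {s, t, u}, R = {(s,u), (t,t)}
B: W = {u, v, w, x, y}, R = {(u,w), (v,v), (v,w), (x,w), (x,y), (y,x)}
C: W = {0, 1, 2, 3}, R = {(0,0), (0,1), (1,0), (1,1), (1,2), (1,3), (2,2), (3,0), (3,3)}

Frame correspondent (Sahlqvist): forall x forall y forall z ((xRy & x R^2 z) -> exists w (y R^2 w & z R^2 w)) — i.e. a generalized confluence (Geach) condition.
A: condition met.
B: fails — vRv, vR²w but no t with vR²t and wR²t.
C: fails — 1R2, 1R²3 but no w with 2R²w and 3R²w.

A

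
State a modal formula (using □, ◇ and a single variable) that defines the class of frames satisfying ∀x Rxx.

□r → r

This is reflexivity; the standard corresponding axiom is T: □r → r.
Suppose □r→r is valid. At any x set V(r)={w : Rxw}. Then □r holds at x, so r holds at x, i.e. Rxx.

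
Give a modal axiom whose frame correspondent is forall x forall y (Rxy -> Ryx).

The condition is symmetry. The B schema q → □◇q defines it.
Suppose q→□◇q is valid. Take Rxy and set V(q)={x}. Then q at x, so □◇q at x, so ◇q at y, so some z with Ryz has q; z=x, i.e. Ryx.

q → □◇q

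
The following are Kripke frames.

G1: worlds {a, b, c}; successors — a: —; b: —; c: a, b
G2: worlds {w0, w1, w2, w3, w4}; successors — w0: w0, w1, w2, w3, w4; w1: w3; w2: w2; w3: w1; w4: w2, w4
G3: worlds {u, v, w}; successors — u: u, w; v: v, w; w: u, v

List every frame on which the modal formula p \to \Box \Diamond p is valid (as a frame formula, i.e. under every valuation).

G3

Frame correspondent (Sahlqvist): \forall x \forall y (Rxy \to Ryx) — i.e. symmetry.
G1: fails — Rca but not Rac.
G2: fails — Rw0w4 but not Rw4w0.
G3: satisfies the condition.
Valid on: G3.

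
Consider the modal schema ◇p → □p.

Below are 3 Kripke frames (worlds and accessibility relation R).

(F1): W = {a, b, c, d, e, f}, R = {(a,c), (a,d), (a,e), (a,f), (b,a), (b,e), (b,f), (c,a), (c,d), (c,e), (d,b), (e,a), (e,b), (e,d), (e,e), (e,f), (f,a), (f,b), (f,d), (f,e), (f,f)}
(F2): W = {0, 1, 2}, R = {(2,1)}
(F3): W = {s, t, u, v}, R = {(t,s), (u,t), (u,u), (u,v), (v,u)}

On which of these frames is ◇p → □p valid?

The schema corresponds to partial functionality: ∀x ∀y ∀z (Rxy ∧ Rxz → y = z).
(F1): fails — a sees both c and d.
(F2): condition met.
(F3): fails — u sees both t and u.

(F2)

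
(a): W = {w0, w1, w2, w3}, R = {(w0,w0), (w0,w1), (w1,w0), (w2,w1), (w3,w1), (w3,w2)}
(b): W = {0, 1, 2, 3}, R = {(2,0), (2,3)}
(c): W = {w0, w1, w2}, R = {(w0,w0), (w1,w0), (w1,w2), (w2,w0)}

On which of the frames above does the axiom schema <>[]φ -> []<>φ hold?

(c)

Frame correspondent (Sahlqvist): forall x forall y forall z (Rxy & Rxz -> exists w (Ryw & Rzw)) — i.e. convergence.
(a): fails — Rw3w1 and Rw3w2 but w1 and w2 have no common successor.
(b): fails — R23 and R23 but 3 and 3 have no common successor.
(c): condition met.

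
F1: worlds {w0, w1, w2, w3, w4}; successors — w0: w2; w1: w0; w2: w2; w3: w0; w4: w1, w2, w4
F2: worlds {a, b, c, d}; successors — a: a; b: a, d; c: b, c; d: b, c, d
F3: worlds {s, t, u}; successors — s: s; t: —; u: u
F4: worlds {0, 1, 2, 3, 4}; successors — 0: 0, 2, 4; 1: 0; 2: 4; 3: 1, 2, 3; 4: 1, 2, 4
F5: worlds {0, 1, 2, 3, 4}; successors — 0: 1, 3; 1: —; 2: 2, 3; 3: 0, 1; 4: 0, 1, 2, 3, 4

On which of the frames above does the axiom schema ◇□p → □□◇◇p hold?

F3

This is the axiom for a generalized confluence (Geach) condition; its first-order frame correspondent is ∀x ∀y ∀z ((xRy ∧ xR²z) → ∃w (yRw ∧ zR²w)).
F1: fails — w4Rw1, w4R²w0 but no w with w1Rw and w0R²w.
F2: fails — bRd, bR²a but no w with dRw and aR²w.
F3: satisfies the condition.
F4: fails — 3R1, 3R²2 but no w with 1Rw and 2R²w.
F5: fails — 0R1, 0R²0 but no w with 1Rw and 0R²w.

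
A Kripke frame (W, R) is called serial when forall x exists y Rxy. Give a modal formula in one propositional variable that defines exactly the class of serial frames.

□s → ◇s

This is seriality; the standard corresponding axiom is D: □s → ◇s.
Suppose □s→◇s is valid. At any x set V(s)=W. Then □s at x, so ◇s at x, so x has a successor.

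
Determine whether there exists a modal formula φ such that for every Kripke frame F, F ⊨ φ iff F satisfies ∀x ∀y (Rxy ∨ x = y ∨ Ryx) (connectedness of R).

If a class were modally definable it would be closed under disjoint unions (Goldblatt–Thomason).
Take 2 disjoint single-world reflexive frames: each is trivially connected, but their disjoint union has 2 worlds with no edge between distinct components, so it is not connected.
So the class is not modally definable.

Not definable by any modal formula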